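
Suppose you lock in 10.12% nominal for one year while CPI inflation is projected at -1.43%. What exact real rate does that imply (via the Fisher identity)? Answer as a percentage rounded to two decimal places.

1 + r = 1.10120 / 0.98570 = 1.117176
r = 1.117176 − 1 = 11.7176%, i.e. 11.72%.

11.72%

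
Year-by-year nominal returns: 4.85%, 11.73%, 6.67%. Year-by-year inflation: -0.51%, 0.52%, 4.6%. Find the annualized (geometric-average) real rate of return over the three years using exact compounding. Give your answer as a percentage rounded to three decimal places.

Nominal growth factor = 1.0485 × 1.1173 × 1.0667 = 1.24962737
Price-level growth factor = 0.9949 × 1.0052 × 1.0460 = 1.04607686
Real growth factor = 1.24962737 / 1.04607686 = 1.19458466
Annualized real rate = 1.19458466^(1/3) − 1 = 6.1058% → 6.106%.

6.106%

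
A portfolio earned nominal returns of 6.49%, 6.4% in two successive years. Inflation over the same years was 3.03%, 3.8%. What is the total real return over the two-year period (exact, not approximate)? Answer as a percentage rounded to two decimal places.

5.95%

Compound the nominal returns: 1.0649 × 1.0640 = 1.133054.
Compound inflation: 1.0303 × 1.0380 = 1.069451.
Deflate: 1.133054 / 1.069451 = 1.059472.
Total real return = 1.059472 − 1 → 5.95%.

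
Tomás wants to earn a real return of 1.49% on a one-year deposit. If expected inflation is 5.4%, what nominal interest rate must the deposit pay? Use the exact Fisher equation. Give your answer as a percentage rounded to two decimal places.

(1 + i) = (1 + r)(1 + π) = 1.01490 × 1.05400 = 1.0697046
i = 1.0697046 − 1, so the required nominal rate is 6.97%.

6.97%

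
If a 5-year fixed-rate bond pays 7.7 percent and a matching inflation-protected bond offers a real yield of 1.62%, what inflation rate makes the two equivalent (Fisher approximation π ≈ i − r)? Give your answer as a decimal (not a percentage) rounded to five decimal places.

0.06080

π ≈ i − r = 7.7% − 1.62% → 0.06080.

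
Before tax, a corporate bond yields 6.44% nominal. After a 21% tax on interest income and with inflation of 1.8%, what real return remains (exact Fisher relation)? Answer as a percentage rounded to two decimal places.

3.23%

After-tax nominal return = 6.44% × (1 − 0.21) = 5.0876%.
1 + r = 1.050876 / 1.01800 = 1.032295
After-tax real rate = 1.032295 − 1 → 3.23%.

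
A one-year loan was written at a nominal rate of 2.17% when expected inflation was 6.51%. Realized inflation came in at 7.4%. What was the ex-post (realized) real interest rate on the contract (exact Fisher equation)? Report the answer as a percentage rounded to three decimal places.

-4.870%

Ex-post: (1 + 0.0217)/(1 + 0.0740) − 1 = -4.8696%
So the realized real rate is -4.870%.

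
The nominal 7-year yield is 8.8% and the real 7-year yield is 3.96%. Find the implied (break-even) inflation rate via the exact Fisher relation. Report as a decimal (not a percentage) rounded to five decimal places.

0.04656

(1 + π) = (1 + i)/(1 + r) = 1.08800 / 1.03960 = 1.046556
Break-even inflation = 1.046556 − 1 → 0.04656.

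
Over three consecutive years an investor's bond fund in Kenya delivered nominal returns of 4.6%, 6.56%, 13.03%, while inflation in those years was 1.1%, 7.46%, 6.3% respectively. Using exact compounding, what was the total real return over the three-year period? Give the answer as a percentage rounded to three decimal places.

9.091%

Compound the nominal returns: 1.0460 × 1.0656 × 1.1303 = 1.259852.
Compound inflation: 1.0110 × 1.0746 × 1.0630 = 1.154865.
Deflate: 1.259852 / 1.154865 = 1.090909.
Total real return = 1.090909 − 1 → 9.091%.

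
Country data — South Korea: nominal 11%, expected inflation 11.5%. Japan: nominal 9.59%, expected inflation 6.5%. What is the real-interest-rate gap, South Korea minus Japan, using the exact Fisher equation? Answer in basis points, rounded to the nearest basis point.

South Korea: (1 + 0.1100)/(1 + 0.1150) − 1 = -0.4484%
Japan: (1 + 0.0959)/(1 + 0.0650) − 1 = 2.9014%
Differential = -0.4484% − 2.9014% = -3.3498% → -335 basis points.

-335 basis points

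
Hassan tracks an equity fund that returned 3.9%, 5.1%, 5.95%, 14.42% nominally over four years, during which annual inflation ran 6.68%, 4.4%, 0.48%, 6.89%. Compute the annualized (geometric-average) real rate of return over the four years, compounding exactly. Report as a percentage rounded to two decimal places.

2.57%

Nominal growth factor = 1.0390 × 1.0510 × 1.0595 × 1.1442 = 1.32379632
Price-level growth factor = 1.0668 × 1.0440 × 1.0048 × 1.0689 = 1.19619011
Real growth factor = 1.32379632 / 1.19619011 = 1.10667719
Annualized real rate = 1.10667719^(1/4) − 1 = 2.5664% → 2.57%.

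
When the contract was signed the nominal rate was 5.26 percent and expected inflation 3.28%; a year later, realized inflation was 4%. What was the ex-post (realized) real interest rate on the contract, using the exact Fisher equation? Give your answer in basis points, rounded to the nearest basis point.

Ex-post: (1 + 0.0526)/(1 + 0.0400) − 1 = 1.2115%
So the realized real rate is 121 basis points.

121 basis points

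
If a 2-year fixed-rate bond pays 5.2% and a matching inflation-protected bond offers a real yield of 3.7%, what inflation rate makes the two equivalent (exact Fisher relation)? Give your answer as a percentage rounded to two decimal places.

1.45%

(1 + π) = (1 + i)/(1 + r) = 1.05200 / 1.03700 = 1.014465
Break-even inflation = 1.014465 − 1 → 1.45%.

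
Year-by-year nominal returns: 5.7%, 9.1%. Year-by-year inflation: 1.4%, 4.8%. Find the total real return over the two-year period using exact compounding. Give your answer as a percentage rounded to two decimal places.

8.52%

Compound the nominal returns: 1.0570 × 1.0910 = 1.153187.
Compound inflation: 1.0140 × 1.0480 = 1.062672.
Deflate: 1.153187 / 1.062672 = 1.085177.
Total real return = 1.085177 − 1 → 8.52%.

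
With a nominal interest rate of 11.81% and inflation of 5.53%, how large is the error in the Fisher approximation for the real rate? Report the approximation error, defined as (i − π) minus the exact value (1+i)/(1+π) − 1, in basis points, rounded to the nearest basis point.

Approximate: r ≈ 11.810% − 5.530% = 6.2800%
Exact: (1 + 0.1181)/(1 + 0.0553) − 1 = 5.9509%
Error = 6.2800% − 5.9509% = 0.3291% → 33 basis points.

33 basis points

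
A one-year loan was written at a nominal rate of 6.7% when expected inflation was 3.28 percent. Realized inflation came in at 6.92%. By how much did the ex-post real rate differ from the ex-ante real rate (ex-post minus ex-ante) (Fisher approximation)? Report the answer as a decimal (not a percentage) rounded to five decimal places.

-0.03640

Ex-ante: 6.7% − 3.28% = 3.420%
Ex-post: 6.7% − 6.92% = -0.220%
Difference (ex-post − ex-ante) = -3.6400% → -0.03640.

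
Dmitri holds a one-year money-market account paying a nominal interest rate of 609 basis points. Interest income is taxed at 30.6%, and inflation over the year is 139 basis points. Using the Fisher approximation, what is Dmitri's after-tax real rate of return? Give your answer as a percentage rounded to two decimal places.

After-tax nominal return = 6.09% × (1 − 0.306) = 4.22646%.
r ≈ 4.22646% − 1.39% → 2.84%.

2.84%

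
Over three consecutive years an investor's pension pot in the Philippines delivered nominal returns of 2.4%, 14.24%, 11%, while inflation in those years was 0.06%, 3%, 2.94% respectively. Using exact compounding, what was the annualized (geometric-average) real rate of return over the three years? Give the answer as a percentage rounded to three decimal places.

Compound the nominal returns: 1.0240 × 1.1424 × 1.1100 = 1.29849754.
Compound inflation: 1.0006 × 1.0300 × 1.0294 = 1.06091817.
Deflate: 1.29849754 / 1.06091817 = 1.22393750.
Annualized real rate = 1.22393750^(1/3) − 1 = 6.9678% → 6.968%.

6.968%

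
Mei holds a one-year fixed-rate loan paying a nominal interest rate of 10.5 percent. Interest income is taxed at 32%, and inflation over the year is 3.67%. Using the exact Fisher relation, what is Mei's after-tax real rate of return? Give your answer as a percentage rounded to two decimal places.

After-tax nominal return = 10.5% × (1 − 0.32) = 7.1400%.
1 + r = 1.07140 / 1.03670 = 1.033472
After-tax real rate = 1.033472 − 1 → 3.35%.

3.35%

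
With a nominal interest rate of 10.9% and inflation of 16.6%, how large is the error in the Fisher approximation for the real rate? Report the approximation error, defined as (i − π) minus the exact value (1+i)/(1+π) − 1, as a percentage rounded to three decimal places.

Approximate: r ≈ 10.900% − 16.600% = -5.7000%
Exact: (1 + 0.1090)/(1 + 0.1660) − 1 = -4.88851%
Error = -5.7000% − (-4.88851%) = -0.81149% → -0.811%.

-0.811%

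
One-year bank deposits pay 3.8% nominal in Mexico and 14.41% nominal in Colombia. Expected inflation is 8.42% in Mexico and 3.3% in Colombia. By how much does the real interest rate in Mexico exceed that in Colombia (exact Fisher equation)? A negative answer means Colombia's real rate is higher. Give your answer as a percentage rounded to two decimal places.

Mexico: (1 + 0.0380)/(1 + 0.0842) − 1 = -4.2612%
Colombia: (1 + 0.1441)/(1 + 0.0330) − 1 = 10.7551%
Differential = -4.2612% − 10.7551% = -15.0163% → -15.02%.

-15.02%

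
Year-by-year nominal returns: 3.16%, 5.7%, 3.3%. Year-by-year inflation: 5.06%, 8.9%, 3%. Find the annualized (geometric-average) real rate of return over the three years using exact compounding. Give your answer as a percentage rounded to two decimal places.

Compound the nominal returns: 1.0316 × 1.0570 × 1.0330 = 1.12638444.
Compound inflation: 1.0506 × 1.0890 × 1.0300 = 1.17842650.
Deflate: 1.12638444 / 1.17842650 = 0.95583767.
Annualized real rate = 0.95583767^(1/3) − 1 = -1.4943% → -1.49%.

-1.49%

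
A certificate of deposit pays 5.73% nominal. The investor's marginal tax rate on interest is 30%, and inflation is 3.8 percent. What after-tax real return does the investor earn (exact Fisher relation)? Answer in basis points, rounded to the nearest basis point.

After-tax nominal return = 5.73% × (1 − 0.3) = 4.0110%.
1 + r = 1.04011 / 1.03800 = 1.002033
After-tax real rate = 1.002033 − 1 → 20 basis points.

20 basis points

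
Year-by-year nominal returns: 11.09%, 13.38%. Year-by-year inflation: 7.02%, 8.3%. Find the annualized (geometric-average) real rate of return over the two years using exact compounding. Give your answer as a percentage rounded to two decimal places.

4.25%

Nominal growth factor = 1.1109 × 1.1338 = 1.25953842
Price-level growth factor = 1.0702 × 1.0830 = 1.15902660
Real growth factor = 1.25953842 / 1.15902660 = 1.08672089
Annualized real rate = 1.08672089^(1/2) − 1 = 4.2459% → 4.25%.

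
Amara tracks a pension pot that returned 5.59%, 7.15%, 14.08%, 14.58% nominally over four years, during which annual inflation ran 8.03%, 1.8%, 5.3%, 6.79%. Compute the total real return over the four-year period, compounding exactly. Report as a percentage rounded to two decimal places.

19.59%

Compound the nominal returns: 1.0559 × 1.0715 × 1.1408 × 1.1458 = 1.478881.
Compound inflation: 1.0803 × 1.0180 × 1.0530 × 1.0679 = 1.236662.
Deflate: 1.478881 / 1.236662 = 1.195865.
Total real return = 1.195865 − 1 → 19.59%.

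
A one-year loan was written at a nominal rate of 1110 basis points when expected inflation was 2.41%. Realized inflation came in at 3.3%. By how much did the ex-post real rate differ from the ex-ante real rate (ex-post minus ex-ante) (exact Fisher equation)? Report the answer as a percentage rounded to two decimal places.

Ex-ante: (1 + 0.1110)/(1 + 0.0241) − 1 = 8.4855%
Ex-post: (1 + 0.1110)/(1 + 0.0330) − 1 = 7.5508%
Difference (ex-post − ex-ante) = -0.9347% → -0.93%.

-0.93%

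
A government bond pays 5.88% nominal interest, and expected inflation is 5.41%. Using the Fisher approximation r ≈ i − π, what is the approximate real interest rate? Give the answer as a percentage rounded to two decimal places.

r ≈ i − π = 5.88% − 5.41% = 0.47%.

0.47%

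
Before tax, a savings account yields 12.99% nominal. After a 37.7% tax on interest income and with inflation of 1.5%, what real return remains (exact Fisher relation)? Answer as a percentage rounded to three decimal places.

After-tax nominal return = 12.99% × (1 − 0.377) = 8.09277%.
1 + r = 1.0809277 / 1.01500 = 1.064953
After-tax real rate = 1.064953 − 1 → 6.495%.

6.495%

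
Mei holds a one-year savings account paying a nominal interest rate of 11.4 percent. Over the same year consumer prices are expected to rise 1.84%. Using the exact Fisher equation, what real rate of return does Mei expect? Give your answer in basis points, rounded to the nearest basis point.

1 + r = 1.11400 / 1.01840 = 1.093873
r = 1.093873 − 1 = 9.3873%, i.e. 939 basis points.

939 basis points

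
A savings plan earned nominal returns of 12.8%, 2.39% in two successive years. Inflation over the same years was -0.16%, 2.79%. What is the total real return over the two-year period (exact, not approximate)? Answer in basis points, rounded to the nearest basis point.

Nominal growth factor = 1.1280 × 1.0239 = 1.154959
Price-level growth factor = 0.9984 × 1.0279 = 1.026255
Real growth factor = 1.154959 / 1.026255 = 1.125411
Total real return = 1.125411 − 1 → 1254 basis points.

1254 basis points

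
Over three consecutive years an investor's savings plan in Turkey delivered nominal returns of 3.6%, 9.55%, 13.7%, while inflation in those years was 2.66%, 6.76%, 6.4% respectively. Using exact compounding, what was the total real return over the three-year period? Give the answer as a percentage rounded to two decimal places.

10.66%

Compound the nominal returns: 1.0360 × 1.0955 × 1.1370 = 1.290425.
Compound inflation: 1.0266 × 1.0676 × 1.0640 = 1.166142.
Deflate: 1.290425 / 1.166142 = 1.106576.
Total real return = 1.106576 − 1 → 10.66%.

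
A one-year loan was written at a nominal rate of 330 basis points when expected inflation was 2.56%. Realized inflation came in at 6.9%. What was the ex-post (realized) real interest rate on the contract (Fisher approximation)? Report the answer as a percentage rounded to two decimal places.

-3.60%

Ex-post: 3.3% − 6.9% = -3.600%
So the realized real rate is -3.60%.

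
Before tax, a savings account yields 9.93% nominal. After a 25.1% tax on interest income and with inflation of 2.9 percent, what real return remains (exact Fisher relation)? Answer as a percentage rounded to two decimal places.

4.41%

After-tax nominal return = 9.93% × (1 − 0.251) = 7.43757%.
1 + r = 1.0743757 / 1.02900 = 1.044097
After-tax real rate = 1.044097 − 1 → 4.41%.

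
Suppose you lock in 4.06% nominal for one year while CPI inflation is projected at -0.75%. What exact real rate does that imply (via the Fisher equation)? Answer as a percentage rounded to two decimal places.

4.85%

By the Fisher equation, 1 + r = (1 + i)/(1 + π).
1 + r = 1.04060 / 0.99250 = 1.048463
r = 1.048463 − 1 = 4.8463%, i.e. 4.85%.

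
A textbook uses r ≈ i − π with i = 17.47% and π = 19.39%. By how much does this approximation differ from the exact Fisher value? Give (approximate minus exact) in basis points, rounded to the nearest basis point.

Approximate: r ≈ 17.470% − 19.390% = -1.9200%
Exact: (1 + 0.1747)/(1 + 0.1939) − 1 = -1.6082%
Error = -1.9200% − (-1.6082%) = -0.3118% → -31 basis points.

-31 basis points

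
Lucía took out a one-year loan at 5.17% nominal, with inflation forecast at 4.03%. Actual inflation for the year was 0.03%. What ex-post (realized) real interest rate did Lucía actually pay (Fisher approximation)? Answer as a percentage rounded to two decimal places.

5.14%

Ex-post: 5.17% − 0.03% = 5.140%
So the realized real rate is 5.14%.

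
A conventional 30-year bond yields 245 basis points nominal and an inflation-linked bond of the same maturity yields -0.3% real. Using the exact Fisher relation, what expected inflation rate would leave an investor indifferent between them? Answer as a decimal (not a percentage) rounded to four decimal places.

(1 + π) = (1 + i)/(1 + r) = 1.02450 / 0.99700 = 1.027583
Break-even inflation = 1.027583 − 1 → 0.0276.

0.0276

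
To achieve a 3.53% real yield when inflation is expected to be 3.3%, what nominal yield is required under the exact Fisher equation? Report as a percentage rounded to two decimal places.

6.95%

(1 + i) = (1 + r)(1 + π) = 1.03530 × 1.03300 = 1.0694649
i = 1.0694649 − 1, so the required nominal rate is 6.95%.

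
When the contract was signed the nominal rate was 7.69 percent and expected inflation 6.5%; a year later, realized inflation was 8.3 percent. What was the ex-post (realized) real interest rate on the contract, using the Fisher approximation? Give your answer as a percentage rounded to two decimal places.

Ex-post: 7.69% − 8.3% = -0.610%
So the realized real rate is -0.61%.

-0.61%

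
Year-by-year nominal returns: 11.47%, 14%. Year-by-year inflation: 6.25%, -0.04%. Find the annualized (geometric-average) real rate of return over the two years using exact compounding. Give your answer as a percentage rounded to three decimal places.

Nominal growth factor = 1.1147 × 1.1400 = 1.27075800
Price-level growth factor = 1.0625 × 0.9996 = 1.06207500
Real growth factor = 1.27075800 / 1.06207500 = 1.19648612
Annualized real rate = 1.19648612^(1/2) − 1 = 9.3840% → 9.384%.

9.384%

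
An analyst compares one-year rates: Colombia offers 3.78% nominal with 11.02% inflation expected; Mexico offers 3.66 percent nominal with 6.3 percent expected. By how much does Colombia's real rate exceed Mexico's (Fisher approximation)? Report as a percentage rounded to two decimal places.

-4.60%

Colombia: 3.78% − 11.02% = -7.240%
Mexico: 3.66% − 6.3% = -2.640%
Differential = -4.600% → -4.60%.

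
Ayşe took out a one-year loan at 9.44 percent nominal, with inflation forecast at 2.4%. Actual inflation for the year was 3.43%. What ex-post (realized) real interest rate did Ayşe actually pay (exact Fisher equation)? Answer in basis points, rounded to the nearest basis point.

581 basis points

Ex-post: (1 + 0.0944)/(1 + 0.0343) − 1 = 5.8107%
So the realized real rate is 581 basis points.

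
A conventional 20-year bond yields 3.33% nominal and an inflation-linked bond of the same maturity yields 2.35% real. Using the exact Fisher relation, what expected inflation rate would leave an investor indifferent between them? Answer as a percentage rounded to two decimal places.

(1 + π) = (1 + i)/(1 + r) = 1.03330 / 1.02350 = 1.009575
Break-even inflation = 1.009575 − 1 → 0.96%.

0.96%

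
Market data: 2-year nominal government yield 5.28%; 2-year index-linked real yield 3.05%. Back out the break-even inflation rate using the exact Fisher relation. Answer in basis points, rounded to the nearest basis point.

(1 + π) = (1 + i)/(1 + r) = 1.05280 / 1.03050 = 1.021640
Break-even inflation = 1.021640 − 1 → 216 basis points.

216 basis points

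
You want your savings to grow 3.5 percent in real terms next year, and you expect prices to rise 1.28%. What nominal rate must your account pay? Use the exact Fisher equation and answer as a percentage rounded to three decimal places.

4.825%

(1 + i) = (1 + r)(1 + π) = 1.03500 × 1.01280 = 1.048248
i = 1.048248 − 1, so the required nominal rate is 4.825%.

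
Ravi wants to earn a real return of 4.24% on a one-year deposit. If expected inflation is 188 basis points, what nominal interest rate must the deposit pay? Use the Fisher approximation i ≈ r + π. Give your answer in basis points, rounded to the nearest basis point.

612 basis points

i ≈ r + π = 4.24% + 1.88% = 612 basis points.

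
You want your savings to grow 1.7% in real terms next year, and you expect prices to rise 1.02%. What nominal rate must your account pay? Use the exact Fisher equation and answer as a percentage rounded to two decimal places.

(1 + i) = (1 + r)(1 + π) = 1.01700 × 1.01020 = 1.0273734
i = 1.0273734 − 1, so the required nominal rate is 2.74%.

2.74%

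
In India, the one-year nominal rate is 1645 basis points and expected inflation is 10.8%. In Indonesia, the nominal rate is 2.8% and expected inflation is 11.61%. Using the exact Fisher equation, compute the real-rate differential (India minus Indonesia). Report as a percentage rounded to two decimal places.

12.99%

India: (1 + 0.1645)/(1 + 0.1080) − 1 = 5.0993%
Indonesia: (1 + 0.0280)/(1 + 0.1161) − 1 = -7.8936%
Differential = 5.0993% − (-7.8936%) = 12.9928% → 12.99%.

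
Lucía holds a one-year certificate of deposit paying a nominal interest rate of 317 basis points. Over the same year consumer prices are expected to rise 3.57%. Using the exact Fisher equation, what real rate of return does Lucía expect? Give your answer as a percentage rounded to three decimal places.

By the Fisher equation, 1 + r = (1 + i)/(1 + π).
1 + r = 1.03170 / 1.03570 = 0.996138
r = 0.996138 − 1 = -0.3862%, i.e. -0.386%.

-0.386%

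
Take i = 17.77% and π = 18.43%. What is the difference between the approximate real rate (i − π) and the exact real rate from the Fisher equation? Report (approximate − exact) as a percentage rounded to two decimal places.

-0.10%

Approximate: r ≈ 17.770% − 18.430% = -0.6600%
Exact: (1 + 0.1777)/(1 + 0.1843) − 1 = -0.5573%
Error = -0.6600% − (-0.5573%) = -0.1027% → -0.10%.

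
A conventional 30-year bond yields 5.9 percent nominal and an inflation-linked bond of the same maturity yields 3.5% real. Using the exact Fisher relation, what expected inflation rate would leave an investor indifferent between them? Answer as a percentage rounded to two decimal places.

2.32%

(1 + π) = (1 + i)/(1 + r) = 1.05900 / 1.03500 = 1.023188
Break-even inflation = 1.023188 − 1 → 2.32%.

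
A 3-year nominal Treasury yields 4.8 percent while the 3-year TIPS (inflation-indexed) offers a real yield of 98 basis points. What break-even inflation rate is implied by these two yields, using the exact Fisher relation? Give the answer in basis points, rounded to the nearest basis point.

378 basis points

(1 + π) = (1 + i)/(1 + r) = 1.04800 / 1.00980 = 1.037829
Break-even inflation = 1.037829 − 1 → 378 basis points.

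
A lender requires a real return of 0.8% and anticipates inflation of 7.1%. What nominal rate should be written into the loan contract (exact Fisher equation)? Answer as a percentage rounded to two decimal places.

(1 + i) = (1 + r)(1 + π) = 1.00800 × 1.07100 = 1.079568
i = 1.079568 − 1, so the required nominal rate is 7.96%.

7.96%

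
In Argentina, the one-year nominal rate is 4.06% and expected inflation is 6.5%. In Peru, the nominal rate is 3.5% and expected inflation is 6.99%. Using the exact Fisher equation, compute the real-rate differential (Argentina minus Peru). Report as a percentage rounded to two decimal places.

0.97%

Argentina: (1 + 0.0406)/(1 + 0.0650) − 1 = -2.2911%
Peru: (1 + 0.0350)/(1 + 0.0699) − 1 = -3.2620%
Differential = -2.2911% − (-3.2620%) = 0.9709% → 0.97%.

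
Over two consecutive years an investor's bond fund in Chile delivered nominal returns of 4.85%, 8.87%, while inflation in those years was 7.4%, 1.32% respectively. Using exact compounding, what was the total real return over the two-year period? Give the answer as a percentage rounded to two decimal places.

4.90%

Nominal growth factor = 1.0485 × 1.0887 = 1.141502
Price-level growth factor = 1.0740 × 1.0132 = 1.088177
Real growth factor = 1.141502 / 1.088177 = 1.049004
Total real return = 1.049004 − 1 → 4.90%.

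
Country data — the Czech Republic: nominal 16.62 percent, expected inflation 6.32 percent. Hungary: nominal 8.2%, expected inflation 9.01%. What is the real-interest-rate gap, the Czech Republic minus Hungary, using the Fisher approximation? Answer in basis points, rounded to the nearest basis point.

1111 basis points

The Czech Republic: 16.62% − 6.32% = 10.300%
Hungary: 8.2% − 9.01% = -0.810%
Differential = 11.110% → 1111 basis points.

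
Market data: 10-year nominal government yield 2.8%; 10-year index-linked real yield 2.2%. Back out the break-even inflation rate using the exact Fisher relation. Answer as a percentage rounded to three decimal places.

0.587%

(1 + π) = (1 + i)/(1 + r) = 1.02800 / 1.02200 = 1.005871
Break-even inflation = 1.005871 − 1 → 0.587%.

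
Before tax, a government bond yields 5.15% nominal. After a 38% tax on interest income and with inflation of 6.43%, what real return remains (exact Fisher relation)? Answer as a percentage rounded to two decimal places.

After-tax nominal return = 5.15% × (1 − 0.38) = 3.1930%.
1 + r = 1.03193 / 1.06430 = 0.969586
After-tax real rate = 0.969586 − 1 → -3.04%.

-3.04%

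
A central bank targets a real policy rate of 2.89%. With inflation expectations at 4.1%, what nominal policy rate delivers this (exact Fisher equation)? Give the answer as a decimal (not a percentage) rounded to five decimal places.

(1 + i) = (1 + r)(1 + π) = 1.02890 × 1.04100 = 1.0710849
i = 1.0710849 − 1, so the required nominal rate is 0.07108.

0.07108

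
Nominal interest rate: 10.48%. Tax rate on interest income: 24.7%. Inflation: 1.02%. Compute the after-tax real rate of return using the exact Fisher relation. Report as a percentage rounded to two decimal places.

6.80%

After-tax nominal return = 10.48% × (1 − 0.247) = 7.89144%.
1 + r = 1.0789144 / 1.01020 = 1.068021
After-tax real rate = 1.068021 − 1 → 6.80%.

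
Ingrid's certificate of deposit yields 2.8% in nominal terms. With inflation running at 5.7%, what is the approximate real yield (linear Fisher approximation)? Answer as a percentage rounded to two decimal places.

r ≈ i − π = 2.8% − 5.7% = -2.90%.

-2.90%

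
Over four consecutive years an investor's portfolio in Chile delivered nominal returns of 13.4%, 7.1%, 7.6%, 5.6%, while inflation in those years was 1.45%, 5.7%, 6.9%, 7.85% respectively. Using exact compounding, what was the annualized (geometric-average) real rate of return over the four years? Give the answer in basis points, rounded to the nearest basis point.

Compound the nominal returns: 1.1340 × 1.0710 × 1.0760 × 1.0560 = 1.37999882.
Compound inflation: 1.0145 × 1.0570 × 1.0690 × 1.0785 = 1.23630292.
Deflate: 1.37999882 / 1.23630292 = 1.11623034.
Annualized real rate = 1.11623034^(1/4) − 1 = 2.7871% → 279 basis points.

279 basis points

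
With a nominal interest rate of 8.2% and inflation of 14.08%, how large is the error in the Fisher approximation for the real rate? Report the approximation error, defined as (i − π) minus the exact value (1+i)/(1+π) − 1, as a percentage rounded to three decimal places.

-0.726%

Approximate: r ≈ 8.200% − 14.080% = -5.8800%
Exact: (1 + 0.0820)/(1 + 0.1408) − 1 = -5.1543%
Error = -5.8800% − (-5.1543%) = -0.7257% → -0.726%.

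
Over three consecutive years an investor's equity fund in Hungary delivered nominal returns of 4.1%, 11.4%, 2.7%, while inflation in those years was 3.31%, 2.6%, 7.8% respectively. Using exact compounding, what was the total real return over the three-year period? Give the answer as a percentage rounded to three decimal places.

Nominal growth factor = 1.0410 × 1.1140 × 1.0270 = 1.190985
Price-level growth factor = 1.0331 × 1.0260 × 1.0780 = 1.142638
Real growth factor = 1.190985 / 1.142638 = 1.042312
Total real return = 1.042312 − 1 → 4.231%.

4.231%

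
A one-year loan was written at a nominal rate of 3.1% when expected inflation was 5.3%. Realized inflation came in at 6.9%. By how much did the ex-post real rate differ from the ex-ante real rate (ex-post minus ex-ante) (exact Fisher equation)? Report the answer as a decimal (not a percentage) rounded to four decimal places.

Ex-ante: (1 + 0.0310)/(1 + 0.0530) − 1 = -2.0893%
Ex-post: (1 + 0.0310)/(1 + 0.0690) − 1 = -3.5547%
Difference (ex-post − ex-ante) = -1.4655% → -0.0147.

-0.0147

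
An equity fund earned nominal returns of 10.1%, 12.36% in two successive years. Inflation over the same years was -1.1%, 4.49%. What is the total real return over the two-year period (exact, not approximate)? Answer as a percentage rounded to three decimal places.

19.709%

Nominal growth factor = 1.1010 × 1.1236 = 1.237084
Price-level growth factor = 0.9890 × 1.0449 = 1.033406
Real growth factor = 1.237084 / 1.033406 = 1.197093
Total real return = 1.197093 − 1 → 19.709%.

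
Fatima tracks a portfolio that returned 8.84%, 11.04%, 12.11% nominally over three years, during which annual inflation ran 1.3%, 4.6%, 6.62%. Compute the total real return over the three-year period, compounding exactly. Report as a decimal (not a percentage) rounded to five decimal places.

Compound the nominal returns: 1.0884 × 1.1104 × 1.1211 = 1.354916.
Compound inflation: 1.0130 × 1.0460 × 1.0662 = 1.129743.
Deflate: 1.354916 / 1.129743 = 1.199313.
Total real return = 1.199313 − 1 → 0.19931.

0.19931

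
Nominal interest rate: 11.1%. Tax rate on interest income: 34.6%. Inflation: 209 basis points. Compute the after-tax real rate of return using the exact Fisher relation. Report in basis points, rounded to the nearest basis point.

After-tax nominal return = 11.1% × (1 − 0.346) = 7.2594%.
1 + r = 1.072594 / 1.02090 = 1.050636
After-tax real rate = 1.050636 − 1 → 506 basis points.

506 basis points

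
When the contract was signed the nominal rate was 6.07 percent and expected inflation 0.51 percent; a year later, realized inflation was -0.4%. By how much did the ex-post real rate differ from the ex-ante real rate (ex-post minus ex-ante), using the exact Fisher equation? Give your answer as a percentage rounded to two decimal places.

0.96%

Ex-ante: (1 + 0.0607)/(1 + 0.0051) − 1 = 5.5318%
Ex-post: (1 + 0.0607)/(1 − 0.0040) − 1 = 6.4960%
Difference (ex-post − ex-ante) = 0.9642% → 0.96%.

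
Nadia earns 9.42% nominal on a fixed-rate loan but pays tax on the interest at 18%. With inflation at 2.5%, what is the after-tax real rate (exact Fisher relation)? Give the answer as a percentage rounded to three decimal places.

5.097%

After-tax nominal return = 9.42% × (1 − 0.18) = 7.7244%.
1 + r = 1.077244 / 1.02500 = 1.050970
After-tax real rate = 1.050970 − 1 → 5.097%.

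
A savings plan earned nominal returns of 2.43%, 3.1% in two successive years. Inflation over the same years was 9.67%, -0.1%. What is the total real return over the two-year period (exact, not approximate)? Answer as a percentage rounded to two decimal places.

-3.61%

Compound the nominal returns: 1.0243 × 1.0310 = 1.056053.
Compound inflation: 1.0967 × 0.9990 = 1.095603.
Deflate: 1.056053 / 1.095603 = 0.963901.
Total real return = 0.963901 − 1 → -3.61%.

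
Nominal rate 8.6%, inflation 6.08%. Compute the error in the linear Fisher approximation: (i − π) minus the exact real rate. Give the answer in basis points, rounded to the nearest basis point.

14 basis points

Approximate: r ≈ 8.600% − 6.080% = 2.5200%
Exact: (1 + 0.0860)/(1 + 0.0608) − 1 = 2.3756%
Error = 2.5200% − 2.3756% = 0.1444% → 14 basis points.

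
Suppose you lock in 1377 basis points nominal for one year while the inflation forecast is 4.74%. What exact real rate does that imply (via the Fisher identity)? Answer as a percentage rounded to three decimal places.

8.621%

By the Fisher identity, 1 + r = (1 + i)/(1 + π).
1 + r = 1.13770 / 1.04740 = 1.086213
r = 1.086213 − 1 = 8.6213%, i.e. 8.621%.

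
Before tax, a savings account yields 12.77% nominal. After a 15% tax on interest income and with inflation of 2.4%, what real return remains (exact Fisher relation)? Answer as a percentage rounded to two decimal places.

8.26%

After-tax nominal return = 12.77% × (1 − 0.15) = 10.8545%.
1 + r = 1.108545 / 1.02400 = 1.082563
After-tax real rate = 1.082563 − 1 → 8.26%.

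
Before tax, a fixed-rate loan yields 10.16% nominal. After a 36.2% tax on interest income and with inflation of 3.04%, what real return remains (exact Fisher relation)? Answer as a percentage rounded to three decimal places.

After-tax nominal return = 10.16% × (1 − 0.362) = 6.48208%.
1 + r = 1.0648208 / 1.03040 = 1.0334053
After-tax real rate = 1.0334053 − 1 → 3.341%.

3.341%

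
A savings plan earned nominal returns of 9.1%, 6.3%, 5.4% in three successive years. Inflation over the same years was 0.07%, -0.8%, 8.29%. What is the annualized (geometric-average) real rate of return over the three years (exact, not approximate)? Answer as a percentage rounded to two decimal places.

4.38%

Compound the nominal returns: 1.0910 × 1.0630 × 1.0540 = 1.22235858.
Compound inflation: 1.0007 × 0.9920 × 1.0829 = 1.07498877.
Deflate: 1.22235858 / 1.07498877 = 1.13708963.
Annualized real rate = 1.13708963^(1/3) − 1 = 4.3754% → 4.38%.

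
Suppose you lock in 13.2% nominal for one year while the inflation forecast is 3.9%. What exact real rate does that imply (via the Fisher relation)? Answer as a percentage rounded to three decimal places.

8.951%

By the Fisher relation, 1 + r = (1 + i)/(1 + π).
1 + r = 1.13200 / 1.03900 = 1.089509
r = 1.089509 − 1 = 8.9509%, i.e. 8.951%.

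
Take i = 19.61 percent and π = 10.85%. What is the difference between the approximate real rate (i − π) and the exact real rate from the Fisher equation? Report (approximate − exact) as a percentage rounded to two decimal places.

Approximate: r ≈ 19.610% − 10.850% = 8.7600%
Exact: (1 + 0.1961)/(1 + 0.1085) − 1 = 7.9026%
Error = 8.7600% − 7.9026% = 0.8574% → 0.86%.

0.86%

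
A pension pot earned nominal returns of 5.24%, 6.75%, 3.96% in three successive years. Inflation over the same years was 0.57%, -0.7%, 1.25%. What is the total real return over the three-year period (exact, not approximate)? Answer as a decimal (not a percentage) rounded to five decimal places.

Nominal growth factor = 1.0524 × 1.0675 × 1.0396 = 1.167925
Price-level growth factor = 1.0057 × 0.9930 × 1.0125 = 1.011143
Real growth factor = 1.167925 / 1.011143 = 1.155054
Total real return = 1.155054 − 1 → 0.15505.

0.15505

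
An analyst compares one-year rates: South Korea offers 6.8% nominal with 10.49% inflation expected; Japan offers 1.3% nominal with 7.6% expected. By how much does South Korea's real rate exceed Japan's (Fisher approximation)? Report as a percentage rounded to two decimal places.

South Korea: 6.8% − 10.49% = -3.690%
Japan: 1.3% − 7.6% = -6.300%
Differential = 2.610% → 2.61%.

2.61%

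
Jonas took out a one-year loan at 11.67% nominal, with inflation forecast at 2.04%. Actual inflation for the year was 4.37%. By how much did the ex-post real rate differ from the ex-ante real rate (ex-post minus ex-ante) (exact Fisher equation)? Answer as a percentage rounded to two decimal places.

-2.44%

Ex-ante: (1 + 0.1167)/(1 + 0.0204) − 1 = 9.4375%
Ex-post: (1 + 0.1167)/(1 + 0.0437) − 1 = 6.9943%
Difference (ex-post − ex-ante) = -2.4431% → -2.44%.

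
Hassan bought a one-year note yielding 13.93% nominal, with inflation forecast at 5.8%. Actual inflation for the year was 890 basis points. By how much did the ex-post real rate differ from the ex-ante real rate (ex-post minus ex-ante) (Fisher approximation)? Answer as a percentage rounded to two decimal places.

Ex-ante: 13.93% − 5.8% = 8.130%
Ex-post: 13.93% − 8.9% = 5.030%
Difference (ex-post − ex-ante) = -3.1000% → -3.10%.

-3.10%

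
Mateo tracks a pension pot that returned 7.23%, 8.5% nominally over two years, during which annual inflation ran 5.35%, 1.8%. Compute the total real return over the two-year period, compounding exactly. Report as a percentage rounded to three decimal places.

Compound the nominal returns: 1.0723 × 1.0850 = 1.1634455.
Compound inflation: 1.0535 × 1.0180 = 1.0724630.
Deflate: 1.1634455 / 1.0724630 = 1.0848351.
Total real return = 1.0848351 − 1 → 8.484%.

8.484%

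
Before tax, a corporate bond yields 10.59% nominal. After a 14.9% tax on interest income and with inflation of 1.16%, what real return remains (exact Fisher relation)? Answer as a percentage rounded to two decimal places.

7.76%

After-tax nominal return = 10.59% × (1 − 0.149) = 9.01209%.
1 + r = 1.0901209 / 1.01160 = 1.077621
After-tax real rate = 1.077621 − 1 → 7.76%.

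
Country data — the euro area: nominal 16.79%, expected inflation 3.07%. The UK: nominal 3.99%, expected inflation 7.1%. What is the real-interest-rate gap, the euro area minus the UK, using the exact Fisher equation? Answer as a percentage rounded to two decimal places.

16.22%

The euro area: (1 + 0.1679)/(1 + 0.0307) − 1 = 13.3113%
The UK: (1 + 0.0399)/(1 + 0.0710) − 1 = -2.9038%
Differential = 13.3113% − (-2.9038%) = 16.2152% → 16.22%.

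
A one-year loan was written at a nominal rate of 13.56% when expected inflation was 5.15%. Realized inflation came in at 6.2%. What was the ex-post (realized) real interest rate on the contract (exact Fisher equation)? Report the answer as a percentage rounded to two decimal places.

6.93%

Ex-post: (1 + 0.1356)/(1 + 0.0620) − 1 = 6.9303%
So the realized real rate is 6.93%.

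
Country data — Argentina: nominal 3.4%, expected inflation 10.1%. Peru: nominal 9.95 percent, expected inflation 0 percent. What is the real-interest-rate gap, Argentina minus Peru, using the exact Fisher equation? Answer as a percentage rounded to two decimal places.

Argentina: (1 + 0.0340)/(1 + 0.1010) − 1 = -6.0854%
Peru: (1 + 0.0995)/(1 + 0.0000) − 1 = 9.9500%
Differential = -6.0854% − 9.9500% = -16.0354% → -16.04%.

-16.04%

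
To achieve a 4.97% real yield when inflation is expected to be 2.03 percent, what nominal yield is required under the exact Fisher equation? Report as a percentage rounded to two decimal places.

7.10%

(1 + i) = (1 + r)(1 + π) = 1.04970 × 1.02030 = 1.07100891
i = 1.07100891 − 1, so the required nominal rate is 7.10%.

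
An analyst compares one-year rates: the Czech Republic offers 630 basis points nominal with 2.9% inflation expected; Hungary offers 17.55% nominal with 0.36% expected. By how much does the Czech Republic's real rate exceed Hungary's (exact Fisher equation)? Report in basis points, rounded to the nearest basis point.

The Czech Republic: (1 + 0.0630)/(1 + 0.0290) − 1 = 3.3042%
Hungary: (1 + 0.1755)/(1 + 0.0036) − 1 = 17.1283%
Differential = 3.3042% − 17.1283% = -13.8242% → -1382 basis points.

-1382 basis points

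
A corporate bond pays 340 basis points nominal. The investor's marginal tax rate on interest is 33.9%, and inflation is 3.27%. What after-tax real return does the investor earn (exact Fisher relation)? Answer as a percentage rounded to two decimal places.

-0.99%

After-tax nominal return = 3.4% × (1 − 0.339) = 2.2474%.
1 + r = 1.022474 / 1.03270 = 0.990098
After-tax real rate = 0.990098 − 1 → -0.99%.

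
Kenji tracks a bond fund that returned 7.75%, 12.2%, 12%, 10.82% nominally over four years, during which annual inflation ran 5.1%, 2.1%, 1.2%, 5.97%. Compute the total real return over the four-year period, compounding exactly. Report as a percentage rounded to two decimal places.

30.39%

Compound the nominal returns: 1.0775 × 1.1220 × 1.1200 × 1.1082 = 1.500536.
Compound inflation: 1.0510 × 1.0210 × 1.0120 × 1.0597 = 1.150779.
Deflate: 1.500536 / 1.150779 = 1.303930.
Total real return = 1.303930 − 1 → 30.39%.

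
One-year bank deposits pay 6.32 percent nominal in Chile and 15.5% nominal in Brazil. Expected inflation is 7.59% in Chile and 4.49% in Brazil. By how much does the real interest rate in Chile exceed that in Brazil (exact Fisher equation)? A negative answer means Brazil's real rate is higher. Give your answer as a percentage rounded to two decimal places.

-11.72%

Chile: (1 + 0.0632)/(1 + 0.0759) − 1 = -1.1804%
Brazil: (1 + 0.1550)/(1 + 0.0449) − 1 = 10.5369%
Differential = -1.1804% − 10.5369% = -11.7173% → -11.72%.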